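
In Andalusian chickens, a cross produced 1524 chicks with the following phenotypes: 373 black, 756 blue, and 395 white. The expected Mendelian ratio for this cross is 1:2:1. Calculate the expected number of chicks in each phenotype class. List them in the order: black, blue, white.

381, 762, 381

Total ratio parts = 4. Expected numbers out of 1524:
  black: 1524 × 1/4 = 381
  blue: 1524 × 2/4 = 762
  white: 1524 × 1/4 = 381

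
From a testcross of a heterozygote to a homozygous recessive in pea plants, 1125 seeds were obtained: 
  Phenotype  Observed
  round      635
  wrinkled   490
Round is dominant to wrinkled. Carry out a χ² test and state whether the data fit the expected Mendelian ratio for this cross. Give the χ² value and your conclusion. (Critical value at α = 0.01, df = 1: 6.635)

A testcross of a heterozygote (Aa × aa) gives a 1:1 phenotypic ratio.
Under the 1:1 hypothesis (Σ ratio = 2, N = 1125):
  round: 1125 × 1/2 = 562.5
  wrinkled: 1125 × 1/2 = 562.5
χ² = Σ (O − E)² / E
  round: (635 − 562.5)² / 562.5 = 9.3444
  wrinkled: (490 − 562.5)² / 562.5 = 9.3444
χ² = 9.3444 + 9.3444 = 18.6888 ≈ 18.689
Degrees of freedom = 2 − 1 = 1; critical value at α = 0.01 is 6.635.
Since 18.689 > 6.635, we reject the null hypothesis — the data do not fit the 1:1 ratio.

18.689; not consistent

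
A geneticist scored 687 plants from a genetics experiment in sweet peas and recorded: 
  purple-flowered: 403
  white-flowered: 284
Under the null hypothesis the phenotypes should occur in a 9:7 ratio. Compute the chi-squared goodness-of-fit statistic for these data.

Under the 9:7 hypothesis (Σ ratio = 16, N = 687):
  purple-flowered: 687 × 9/16 = 386.4375
  white-flowered: 687 × 7/16 = 300.5625
χ² = Σ (O − E)² / E
  purple-flowered: (403 − 386.4375)² / 386.4375 = 0.7099
  white-flowered: (284 − 300.5625)² / 300.5625 = 0.9127
χ² = 0.7099 + 0.9127 = 1.6226 ≈ 1.623

1.623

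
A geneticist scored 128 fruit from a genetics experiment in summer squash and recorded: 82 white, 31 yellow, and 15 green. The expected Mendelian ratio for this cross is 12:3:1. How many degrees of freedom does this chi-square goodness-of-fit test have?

2

A goodness-of-fit test with 3 phenotype classes has df = 3 − 1 = 2.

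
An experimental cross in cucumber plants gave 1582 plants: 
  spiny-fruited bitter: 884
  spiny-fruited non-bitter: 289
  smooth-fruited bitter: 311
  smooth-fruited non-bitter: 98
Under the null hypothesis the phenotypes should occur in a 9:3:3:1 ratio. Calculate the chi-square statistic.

0.939

Total ratio parts = 16. Expected numbers out of 1582:
  spiny-fruited bitter: 1582 × 9/16 = 889.875
  spiny-fruited non-bitter: 1582 × 3/16 = 296.625
  smooth-fruited bitter: 1582 × 3/16 = 296.625
  smooth-fruited non-bitter: 1582 × 1/16 = 98.875
χ² = Σ (O − E)² / E
  spiny-fruited bitter: (884 − 889.875)² / 889.875 = 0.0388
  spiny-fruited non-bitter: (289 − 296.625)² / 296.625 = 0.1960
  smooth-fruited bitter: (311 − 296.625)² / 296.625 = 0.6966
  smooth-fruited non-bitter: (98 − 98.875)² / 98.875 = 0.0077
χ² = 0.0388 + 0.1960 + 0.6966 + 0.0077 = 0.9391 ≈ 0.939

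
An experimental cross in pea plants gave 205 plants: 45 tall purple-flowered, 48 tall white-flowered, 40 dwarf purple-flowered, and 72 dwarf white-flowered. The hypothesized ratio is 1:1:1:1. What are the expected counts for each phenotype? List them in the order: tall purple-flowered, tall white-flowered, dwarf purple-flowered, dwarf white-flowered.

51.25, 51.25, 51.25, 51.25

Expected counts for N = 205 under a 1:1:1:1 ratio (total parts = 4):
  tall purple-flowered: 205 × 1/4 = 51.25
  tall white-flowered: 205 × 1/4 = 51.25
  dwarf purple-flowered: 205 × 1/4 = 51.25
  dwarf white-flowered: 205 × 1/4 = 51.25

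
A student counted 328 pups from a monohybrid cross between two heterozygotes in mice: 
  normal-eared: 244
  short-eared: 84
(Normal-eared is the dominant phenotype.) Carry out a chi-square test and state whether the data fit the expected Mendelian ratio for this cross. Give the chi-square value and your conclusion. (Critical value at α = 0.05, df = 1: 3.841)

For a monohybrid cross between heterozygotes with complete dominance, the expected phenotypic ratio is 3:1.
Expected counts for N = 328 under a 3:1 ratio (total parts = 4):
  normal-eared: 328 × 3/4 = 246
  short-eared: 328 × 1/4 = 82
χ² = Σ (O − E)² / E
  normal-eared: (244 − 246)² / 246 = 0.0163
  short-eared: (84 − 82)² / 82 = 0.0488
χ² = 0.0163 + 0.0488 = 0.0651 ≈ 0.065
Degrees of freedom = 2 − 1 = 1; critical value at α = 0.05 is 3.841.
Since 0.065 < 3.841, we fail to reject the null hypothesis — the data are consistent with the 3:1 ratio.

0.065; consistent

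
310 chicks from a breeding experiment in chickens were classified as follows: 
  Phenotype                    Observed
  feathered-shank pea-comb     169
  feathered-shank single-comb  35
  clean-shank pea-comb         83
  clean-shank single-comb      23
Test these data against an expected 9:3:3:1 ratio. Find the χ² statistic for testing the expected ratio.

20.690

The 9:3:3:1 ratio has 16 parts, so with N = 310 the expected counts are:
  feathered-shank pea-comb: 310 × 9/16 = 174.375
  feathered-shank single-comb: 310 × 3/16 = 58.125
  clean-shank pea-comb: 310 × 3/16 = 58.125
  clean-shank single-comb: 310 × 1/16 = 19.375
χ² = Σ (O − E)² / E
  feathered-shank pea-comb: (169 − 174.375)² / 174.375 = 0.1657
  feathered-shank single-comb: (35 − 58.125)² / 58.125 = 9.2003
  clean-shank pea-comb: (83 − 58.125)² / 58.125 = 10.6454
  clean-shank single-comb: (23 − 19.375)² / 19.375 = 0.6782
χ² = 0.1657 + 9.2003 + 10.6454 + 0.6782 = 20.6896 ≈ 20.690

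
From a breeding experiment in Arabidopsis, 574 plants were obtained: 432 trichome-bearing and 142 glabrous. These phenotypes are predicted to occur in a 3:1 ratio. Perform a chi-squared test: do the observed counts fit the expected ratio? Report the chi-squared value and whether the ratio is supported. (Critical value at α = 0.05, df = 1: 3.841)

0.021; consistent

Expected counts for N = 574 under a 3:1 ratio (total parts = 4):
  trichome-bearing: 574 × 3/4 = 430.5
  glabrous: 574 × 1/4 = 143.5
χ² = Σ (O − E)² / E
  trichome-bearing: (432 − 430.5)² / 430.5 = 0.0052
  glabrous: (142 − 143.5)² / 143.5 = 0.0157
χ² = 0.0052 + 0.0157 = 0.0209 ≈ 0.021
Degrees of freedom = 2 − 1 = 1; critical value at α = 0.05 is 3.841.
Since 0.021 < 3.841, we fail to reject the null hypothesis — the data are consistent with the 3:1 ratio.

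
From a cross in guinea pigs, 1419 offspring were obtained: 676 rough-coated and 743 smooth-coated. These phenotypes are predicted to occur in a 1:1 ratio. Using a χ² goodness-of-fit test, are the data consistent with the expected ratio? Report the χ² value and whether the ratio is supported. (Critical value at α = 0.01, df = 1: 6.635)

3.163; consistent

The 1:1 ratio has 2 parts, so with N = 1419 the expected counts are:
  rough-coated: 1419 × 1/2 = 709.5
  smooth-coated: 1419 × 1/2 = 709.5
χ² = Σ (O − E)² / E
  rough-coated: (676 − 709.5)² / 709.5 = 1.5817
  smooth-coated: (743 − 709.5)² / 709.5 = 1.5817
χ² = 1.5817 + 1.5817 = 3.1634 ≈ 3.163
Degrees of freedom = 2 − 1 = 1; critical value at α = 0.01 is 6.635.
Since 3.163 < 6.635, we fail to reject the null hypothesis — the data are consistent with the 1:1 ratio.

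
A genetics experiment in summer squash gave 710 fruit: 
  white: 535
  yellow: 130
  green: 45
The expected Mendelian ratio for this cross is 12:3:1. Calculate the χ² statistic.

Expected counts for N = 710 under a 12:3:1 ratio (total parts = 16):
  white: 710 × 12/16 = 532.5
  yellow: 710 × 3/16 = 133.125
  green: 710 × 1/16 = 44.375
χ² = Σ (O − E)² / E
  white: (535 − 532.5)² / 532.5 = 0.0117
  yellow: (130 − 133.125)² / 133.125 = 0.0734
  green: (45 − 44.375)² / 44.375 = 0.0088
χ² = 0.0117 + 0.0734 + 0.0088 = 0.0939 ≈ 0.094

0.094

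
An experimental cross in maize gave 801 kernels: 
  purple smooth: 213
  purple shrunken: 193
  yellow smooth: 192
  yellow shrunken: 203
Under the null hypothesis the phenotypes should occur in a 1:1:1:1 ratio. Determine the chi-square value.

Expected counts for N = 801 under a 1:1:1:1 ratio (total parts = 4):
  purple smooth: 801 × 1/4 = 200.25
  purple shrunken: 801 × 1/4 = 200.25
  yellow smooth: 801 × 1/4 = 200.25
  yellow shrunken: 801 × 1/4 = 200.25
χ² = Σ (O − E)² / E
  purple smooth: (213 − 200.25)² / 200.25 = 0.8118
  purple shrunken: (193 − 200.25)² / 200.25 = 0.2625
  yellow smooth: (192 − 200.25)² / 200.25 = 0.3399
  yellow shrunken: (203 − 200.25)² / 200.25 = 0.0378
χ² = 0.8118 + 0.2625 + 0.3399 + 0.0378 = 1.452

1.452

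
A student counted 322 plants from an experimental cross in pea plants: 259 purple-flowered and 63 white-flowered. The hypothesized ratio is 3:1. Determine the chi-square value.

Expected counts for N = 322 under a 3:1 ratio (total parts = 4):
  purple-flowered: 322 × 3/4 = 241.5
  white-flowered: 322 × 1/4 = 80.5
χ² = Σ (O − E)² / E
  purple-flowered: (259 − 241.5)² / 241.5 = 1.2681
  white-flowered: (63 − 80.5)² / 80.5 = 3.8043
χ² = 1.2681 + 3.8043 = 5.0724 ≈ 5.072

5.072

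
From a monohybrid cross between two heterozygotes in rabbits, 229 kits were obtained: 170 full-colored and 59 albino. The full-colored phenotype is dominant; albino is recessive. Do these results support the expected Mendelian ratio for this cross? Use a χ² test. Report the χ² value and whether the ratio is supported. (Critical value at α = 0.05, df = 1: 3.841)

0.071; consistent

For a monohybrid cross between heterozygotes with complete dominance, the expected phenotypic ratio is 3:1.
Under the 3:1 hypothesis (Σ ratio = 4, N = 229):
  full-colored: 229 × 3/4 = 171.75
  albino: 229 × 1/4 = 57.25
χ² = Σ (O − E)² / E
  full-colored: (170 − 171.75)² / 171.75 = 0.0178
  albino: (59 − 57.25)² / 57.25 = 0.0535
χ² = 0.0178 + 0.0535 = 0.0713 ≈ 0.071
Degrees of freedom = 2 − 1 = 1; critical value at α = 0.05 is 3.841.
Since 0.071 < 3.841, we fail to reject the null hypothesis — the data are consistent with the 3:1 ratio.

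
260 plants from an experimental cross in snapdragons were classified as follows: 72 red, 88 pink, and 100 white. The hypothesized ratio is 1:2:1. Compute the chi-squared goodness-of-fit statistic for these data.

33.169

Under the 1:2:1 hypothesis (Σ ratio = 4, N = 260):
  red: 260 × 1/4 = 65
  pink: 260 × 2/4 = 130
  white: 260 × 1/4 = 65
χ² = Σ (O − E)² / E
  red: (72 − 65)² / 65 = 0.7538
  pink: (88 − 130)² / 130 = 13.5692
  white: (100 − 65)² / 65 = 18.8462
χ² = 0.7538 + 13.5692 + 18.8462 = 33.1692 ≈ 33.169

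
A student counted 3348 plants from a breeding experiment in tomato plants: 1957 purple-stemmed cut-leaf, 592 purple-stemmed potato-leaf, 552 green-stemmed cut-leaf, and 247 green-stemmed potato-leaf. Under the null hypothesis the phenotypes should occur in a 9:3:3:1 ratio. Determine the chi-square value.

Total ratio parts = 16. Expected numbers out of 3348:
  purple-stemmed cut-leaf: 3348 × 9/16 = 1883.25
  purple-stemmed potato-leaf: 3348 × 3/16 = 627.75
  green-stemmed cut-leaf: 3348 × 3/16 = 627.75
  green-stemmed potato-leaf: 3348 × 1/16 = 209.25
χ² = Σ (O − E)² / E
  purple-stemmed cut-leaf: (1957 − 1883.25)² / 1883.25 = 2.8881
  purple-stemmed potato-leaf: (592 − 627.75)² / 627.75 = 2.0359
  green-stemmed cut-leaf: (552 − 627.75)² / 627.75 = 9.1407
  green-stemmed potato-leaf: (247 − 209.25)² / 209.25 = 6.8103
χ² = 2.8881 + 2.0359 + 9.1407 + 6.8103 = 20.875

20.875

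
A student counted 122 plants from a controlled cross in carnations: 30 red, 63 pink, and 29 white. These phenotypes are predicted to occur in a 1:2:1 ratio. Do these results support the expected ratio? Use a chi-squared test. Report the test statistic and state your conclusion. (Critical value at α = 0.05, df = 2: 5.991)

Under the 1:2:1 hypothesis (Σ ratio = 4, N = 122):
  red: 122 × 1/4 = 30.5
  pink: 122 × 2/4 = 61
  white: 122 × 1/4 = 30.5
χ² = Σ (O − E)² / E
  red: (30 − 30.5)² / 30.5 = 0.0082
  pink: (63 − 61)² / 61 = 0.0656
  white: (29 − 30.5)² / 30.5 = 0.0738
χ² = 0.0082 + 0.0656 + 0.0738 = 0.1476 ≈ 0.148
Degrees of freedom = 3 − 1 = 2; critical value at α = 0.05 is 5.991.
Since 0.148 < 5.991, we fail to reject the null hypothesis — the data are consistent with the 1:2:1 ratio.

0.148; consistent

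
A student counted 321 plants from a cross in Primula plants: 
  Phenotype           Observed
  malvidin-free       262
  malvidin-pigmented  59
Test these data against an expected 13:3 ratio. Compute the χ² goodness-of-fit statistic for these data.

Under the 13:3 hypothesis (Σ ratio = 16, N = 321):
  malvidin-free: 321 × 13/16 = 260.8125
  malvidin-pigmented: 321 × 3/16 = 60.1875
χ² = Σ (O − E)² / E
  malvidin-free: (262 − 260.8125)² / 260.8125 = 0.0054
  malvidin-pigmented: (59 − 60.1875)² / 60.1875 = 0.0234
χ² = 0.0054 + 0.0234 = 0.0288 ≈ 0.029

0.029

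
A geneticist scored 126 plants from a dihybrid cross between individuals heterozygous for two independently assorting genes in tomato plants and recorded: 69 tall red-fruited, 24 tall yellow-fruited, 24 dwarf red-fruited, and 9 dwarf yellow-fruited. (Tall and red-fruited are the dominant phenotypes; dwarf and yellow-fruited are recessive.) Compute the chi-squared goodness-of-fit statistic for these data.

A dihybrid F₂ with independent assortment and complete dominance at both loci gives a 9:3:3:1 phenotypic ratio.
Under the 9:3:3:1 hypothesis (Σ ratio = 16, N = 126):
  tall red-fruited: 126 × 9/16 = 70.875
  tall yellow-fruited: 126 × 3/16 = 23.625
  dwarf red-fruited: 126 × 3/16 = 23.625
  dwarf yellow-fruited: 126 × 1/16 = 7.875
χ² = Σ (O − E)² / E
  tall red-fruited: (69 − 70.875)² / 70.875 = 0.0496
  tall yellow-fruited: (24 − 23.625)² / 23.625 = 0.0060
  dwarf red-fruited: (24 − 23.625)² / 23.625 = 0.0060
  dwarf yellow-fruited: (9 − 7.875)² / 7.875 = 0.1607
χ² = 0.0496 + 0.0060 + 0.0060 + 0.1607 = 0.2223 ≈ 0.222

0.222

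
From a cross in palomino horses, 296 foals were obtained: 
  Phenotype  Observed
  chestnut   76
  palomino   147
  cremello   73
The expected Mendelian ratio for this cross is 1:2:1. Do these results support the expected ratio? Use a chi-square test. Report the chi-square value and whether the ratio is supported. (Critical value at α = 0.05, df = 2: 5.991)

Total ratio parts = 4. Expected numbers out of 296:
  chestnut: 296 × 1/4 = 74
  palomino: 296 × 2/4 = 148
  cremello: 296 × 1/4 = 74
χ² = Σ (O − E)² / E
  chestnut: (76 − 74)² / 74 = 0.0541
  palomino: (147 − 148)² / 148 = 0.0068
  cremello: (73 − 74)² / 74 = 0.0135
χ² = 0.0541 + 0.0068 + 0.0135 = 0.0744 ≈ 0.074
Degrees of freedom = 3 − 1 = 2; critical value at α = 0.05 is 5.991.
Since 0.074 < 5.991, we fail to reject the null hypothesis — the data are consistent with the 1:2:1 ratio.

0.074; consistent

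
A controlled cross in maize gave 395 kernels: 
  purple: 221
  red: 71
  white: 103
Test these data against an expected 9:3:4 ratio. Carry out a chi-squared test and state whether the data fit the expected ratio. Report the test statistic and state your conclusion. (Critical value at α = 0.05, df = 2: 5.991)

Under the 9:3:4 hypothesis (Σ ratio = 16, N = 395):
  purple: 395 × 9/16 = 222.1875
  red: 395 × 3/16 = 74.0625
  white: 395 × 4/16 = 98.75
χ² = Σ (O − E)² / E
  purple: (221 − 222.1875)² / 222.1875 = 0.0063
  red: (71 − 74.0625)² / 74.0625 = 0.1266
  white: (103 − 98.75)² / 98.75 = 0.1829
χ² = 0.0063 + 0.1266 + 0.1829 = 0.3158 ≈ 0.316
Degrees of freedom = 3 − 1 = 2; critical value at α = 0.05 is 5.991.
Since 0.316 < 5.991, we fail to reject the null hypothesis — the data are consistent with the 9:3:4 ratio.

0.316; consistent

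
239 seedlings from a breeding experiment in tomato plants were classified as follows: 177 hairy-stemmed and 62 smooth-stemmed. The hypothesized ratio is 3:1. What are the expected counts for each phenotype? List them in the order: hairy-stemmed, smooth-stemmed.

179.25, 59.75

Under the 3:1 hypothesis (Σ ratio = 4, N = 239):
  hairy-stemmed: 239 × 3/4 = 179.25
  smooth-stemmed: 239 × 1/4 = 59.75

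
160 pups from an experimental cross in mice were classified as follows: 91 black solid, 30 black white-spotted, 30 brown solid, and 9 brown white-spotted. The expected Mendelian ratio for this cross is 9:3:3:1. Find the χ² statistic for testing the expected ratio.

0.111

Under the 9:3:3:1 hypothesis (Σ ratio = 16, N = 160):
  black solid: 160 × 9/16 = 90
  black white-spotted: 160 × 3/16 = 30
  brown solid: 160 × 3/16 = 30
  brown white-spotted: 160 × 1/16 = 10
χ² = Σ (O − E)² / E
  black solid: (91 − 90)² / 90 = 0.0111
  black white-spotted: (30 − 30)² / 30 = 0.0000
  brown solid: (30 − 30)² / 30 = 0.0000
  brown white-spotted: (9 − 10)² / 10 = 0.1000
χ² = 0.0111 + 0.0000 + 0.0000 + 0.1000 = 0.1111 ≈ 0.111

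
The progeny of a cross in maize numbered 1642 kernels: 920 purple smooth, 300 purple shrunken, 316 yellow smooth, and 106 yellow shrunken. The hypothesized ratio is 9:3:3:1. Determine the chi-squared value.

Total ratio parts = 16. Expected numbers out of 1642:
  purple smooth: 1642 × 9/16 = 923.625
  purple shrunken: 1642 × 3/16 = 307.875
  yellow smooth: 1642 × 3/16 = 307.875
  yellow shrunken: 1642 × 1/16 = 102.625
χ² = Σ (O − E)² / E
  purple smooth: (920 − 923.625)² / 923.625 = 0.0142
  purple shrunken: (300 − 307.875)² / 307.875 = 0.2014
  yellow smooth: (316 − 307.875)² / 307.875 = 0.2144
  yellow shrunken: (106 − 102.625)² / 102.625 = 0.1110
χ² = 0.0142 + 0.2014 + 0.2144 + 0.1110 = 0.541

0.541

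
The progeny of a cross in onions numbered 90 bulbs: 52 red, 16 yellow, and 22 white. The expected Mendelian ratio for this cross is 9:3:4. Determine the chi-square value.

0.094

Under the 9:3:4 hypothesis (Σ ratio = 16, N = 90):
  red: 90 × 9/16 = 50.625
  yellow: 90 × 3/16 = 16.875
  white: 90 × 4/16 = 22.5
χ² = Σ (O − E)² / E
  red: (52 − 50.625)² / 50.625 = 0.0373
  yellow: (16 − 16.875)² / 16.875 = 0.0454
  white: (22 − 22.5)² / 22.5 = 0.0111
χ² = 0.0373 + 0.0454 + 0.0111 = 0.0938 ≈ 0.094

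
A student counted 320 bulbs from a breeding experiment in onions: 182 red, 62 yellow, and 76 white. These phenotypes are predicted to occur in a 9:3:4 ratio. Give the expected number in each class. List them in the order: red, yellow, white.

180, 60, 80

Expected counts for N = 320 under a 9:3:4 ratio (total parts = 16):
  red: 320 × 9/16 = 180
  yellow: 320 × 3/16 = 60
  white: 320 × 4/16 = 80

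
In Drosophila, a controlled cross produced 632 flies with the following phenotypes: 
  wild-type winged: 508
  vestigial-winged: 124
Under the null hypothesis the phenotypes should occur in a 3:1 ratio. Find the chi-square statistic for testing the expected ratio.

Under the 3:1 hypothesis (Σ ratio = 4, N = 632):
  wild-type winged: 632 × 3/4 = 474
  vestigial-winged: 632 × 1/4 = 158
χ² = Σ (O − E)² / E
  wild-type winged: (508 − 474)² / 474 = 2.4388
  vestigial-winged: (124 − 158)² / 158 = 7.3165
χ² = 2.4388 + 7.3165 = 9.7553 ≈ 9.755

9.755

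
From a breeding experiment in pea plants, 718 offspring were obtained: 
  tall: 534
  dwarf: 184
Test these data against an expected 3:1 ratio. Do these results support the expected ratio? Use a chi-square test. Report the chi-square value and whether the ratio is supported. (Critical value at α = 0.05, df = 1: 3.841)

Under the 3:1 hypothesis (Σ ratio = 4, N = 718):
  tall: 718 × 3/4 = 538.5
  dwarf: 718 × 1/4 = 179.5
χ² = Σ (O − E)² / E
  tall: (534 − 538.5)² / 538.5 = 0.0376
  dwarf: (184 − 179.5)² / 179.5 = 0.1128
χ² = 0.0376 + 0.1128 = 0.1504 ≈ 0.150
Degrees of freedom = 2 − 1 = 1; critical value at α = 0.05 is 3.841.
Since 0.150 < 3.841, we fail to reject the null hypothesis — the data are consistent with the 3:1 ratio.

0.150; consistent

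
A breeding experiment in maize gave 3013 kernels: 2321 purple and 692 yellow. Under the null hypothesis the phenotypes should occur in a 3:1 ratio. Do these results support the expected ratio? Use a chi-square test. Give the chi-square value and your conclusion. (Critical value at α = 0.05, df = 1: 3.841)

Total ratio parts = 4. Expected numbers out of 3013:
  purple: 3013 × 3/4 = 2259.75
  yellow: 3013 × 1/4 = 753.25
χ² = Σ (O − E)² / E
  purple: (2321 − 2259.75)² / 2259.75 = 1.6602
  yellow: (692 − 753.25)² / 753.25 = 4.9805
χ² = 1.6602 + 4.9805 = 6.6407 ≈ 6.641
Degrees of freedom = 2 − 1 = 1; critical value at α = 0.05 is 3.841.
Since 6.641 > 3.841, we reject the null hypothesis — the data do not fit the 3:1 ratio.

6.641; not consistent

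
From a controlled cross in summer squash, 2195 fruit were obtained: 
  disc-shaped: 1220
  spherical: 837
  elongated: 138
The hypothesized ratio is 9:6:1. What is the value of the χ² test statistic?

The 9:6:1 ratio has 16 parts, so with N = 2195 the expected counts are:
  disc-shaped: 2195 × 9/16 = 1234.6875
  spherical: 2195 × 6/16 = 823.125
  elongated: 2195 × 1/16 = 137.1875
χ² = Σ (O − E)² / E
  disc-shaped: (1220 − 1234.6875)² / 1234.6875 = 0.1747
  spherical: (837 − 823.125)² / 823.125 = 0.2339
  elongated: (138 − 137.1875)² / 137.1875 = 0.0048
χ² = 0.1747 + 0.2339 + 0.0048 = 0.4134 ≈ 0.413

0.413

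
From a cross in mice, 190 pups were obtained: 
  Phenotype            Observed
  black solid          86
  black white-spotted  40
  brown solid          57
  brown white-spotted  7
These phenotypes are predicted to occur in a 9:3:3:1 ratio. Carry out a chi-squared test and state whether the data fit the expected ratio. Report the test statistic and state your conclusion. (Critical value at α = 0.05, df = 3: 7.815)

19.441; not consistent

Under the 9:3:3:1 hypothesis (Σ ratio = 16, N = 190):
  black solid: 190 × 9/16 = 106.875
  black white-spotted: 190 × 3/16 = 35.625
  brown solid: 190 × 3/16 = 35.625
  brown white-spotted: 190 × 1/16 = 11.875
χ² = Σ (O − E)² / E
  black solid: (86 − 106.875)² / 106.875 = 4.0773
  black white-spotted: (40 − 35.625)² / 35.625 = 0.5373
  brown solid: (57 − 35.625)² / 35.625 = 12.8250
  brown white-spotted: (7 − 11.875)² / 11.875 = 2.0013
χ² = 4.0773 + 0.5373 + 12.8250 + 2.0013 = 19.4409 ≈ 19.441
Degrees of freedom = 4 − 1 = 3; critical value at α = 0.05 is 7.815.
Since 19.441 > 7.815, we reject the null hypothesis — the data do not fit the 9:3:3:1 ratio.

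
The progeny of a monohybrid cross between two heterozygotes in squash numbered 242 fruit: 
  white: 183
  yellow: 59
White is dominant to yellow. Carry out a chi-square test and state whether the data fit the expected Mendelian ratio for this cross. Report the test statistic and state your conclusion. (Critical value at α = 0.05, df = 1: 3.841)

For a monohybrid cross between heterozygotes with complete dominance, the expected phenotypic ratio is 3:1.
The 3:1 ratio has 4 parts, so with N = 242 the expected counts are:
  white: 242 × 3/4 = 181.5
  yellow: 242 × 1/4 = 60.5
χ² = Σ (O − E)² / E
  white: (183 − 181.5)² / 181.5 = 0.0124
  yellow: (59 − 60.5)² / 60.5 = 0.0372
χ² = 0.0124 + 0.0372 = 0.0496 ≈ 0.050
Degrees of freedom = 2 − 1 = 1; critical value at α = 0.05 is 3.841.
Since 0.050 < 3.841, we fail to reject the null hypothesis — the data are consistent with the 3:1 ratio.

0.050; consistent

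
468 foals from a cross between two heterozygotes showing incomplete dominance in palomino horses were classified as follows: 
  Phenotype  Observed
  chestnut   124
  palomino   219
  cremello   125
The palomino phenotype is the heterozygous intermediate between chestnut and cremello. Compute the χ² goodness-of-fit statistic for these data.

1.927

With incomplete dominance, a heterozygote × heterozygote cross gives a 1:2:1 phenotypic ratio.
Total ratio parts = 4. Expected numbers out of 468:
  chestnut: 468 × 1/4 = 117
  palomino: 468 × 2/4 = 234
  cremello: 468 × 1/4 = 117
χ² = Σ (O − E)² / E
  chestnut: (124 − 117)² / 117 = 0.4188
  palomino: (219 − 234)² / 234 = 0.9615
  cremello: (125 − 117)² / 117 = 0.5470
χ² = 0.4188 + 0.9615 + 0.5470 = 1.9273 ≈ 1.927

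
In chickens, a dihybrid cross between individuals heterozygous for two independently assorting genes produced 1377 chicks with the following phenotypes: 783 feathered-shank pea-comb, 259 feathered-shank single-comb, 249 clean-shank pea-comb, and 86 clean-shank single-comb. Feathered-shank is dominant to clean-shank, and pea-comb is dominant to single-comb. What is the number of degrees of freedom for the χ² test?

3

A dihybrid F₂ with independent assortment and complete dominance at both loci gives a 9:3:3:1 phenotypic ratio.
A goodness-of-fit test with 4 phenotype classes has df = 4 − 1 = 3.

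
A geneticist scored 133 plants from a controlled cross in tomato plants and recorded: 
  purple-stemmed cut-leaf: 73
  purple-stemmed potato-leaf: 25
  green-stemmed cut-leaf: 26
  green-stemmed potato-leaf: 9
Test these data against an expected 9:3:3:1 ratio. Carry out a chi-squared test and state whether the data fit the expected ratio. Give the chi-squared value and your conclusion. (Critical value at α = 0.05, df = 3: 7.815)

The 9:3:3:1 ratio has 16 parts, so with N = 133 the expected counts are:
  purple-stemmed cut-leaf: 133 × 9/16 = 74.8125
  purple-stemmed potato-leaf: 133 × 3/16 = 24.9375
  green-stemmed cut-leaf: 133 × 3/16 = 24.9375
  green-stemmed potato-leaf: 133 × 1/16 = 8.3125
χ² = Σ (O − E)² / E
  purple-stemmed cut-leaf: (73 − 74.8125)² / 74.8125 = 0.0439
  purple-stemmed potato-leaf: (25 − 24.9375)² / 24.9375 = 0.0002
  green-stemmed cut-leaf: (26 − 24.9375)² / 24.9375 = 0.0453
  green-stemmed potato-leaf: (9 − 8.3125)² / 8.3125 = 0.0569
χ² = 0.0439 + 0.0002 + 0.0453 + 0.0569 = 0.1463 ≈ 0.146
Degrees of freedom = 4 − 1 = 3; critical value at α = 0.05 is 7.815.
Since 0.146 < 7.815, we fail to reject the null hypothesis — the data are consistent with the 9:3:3:1 ratio.

0.146; consistent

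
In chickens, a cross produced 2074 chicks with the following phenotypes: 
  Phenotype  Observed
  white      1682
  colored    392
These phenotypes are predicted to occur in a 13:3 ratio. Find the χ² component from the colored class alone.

0.025

The 13:3 ratio has 16 parts, so with N = 2074 the expected counts are:
  white: 2074 × 13/16 = 1685.125
  colored: 2074 × 3/16 = 388.875
Contribution of colored: (392 − 388.875)² / 388.875 = 0.0251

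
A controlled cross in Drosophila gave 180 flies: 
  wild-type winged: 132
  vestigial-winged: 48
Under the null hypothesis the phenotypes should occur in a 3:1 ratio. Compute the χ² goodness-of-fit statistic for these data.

0.267

Total ratio parts = 4. Expected numbers out of 180:
  wild-type winged: 180 × 3/4 = 135
  vestigial-winged: 180 × 1/4 = 45
χ² = Σ (O − E)² / E
  wild-type winged: (132 − 135)² / 135 = 0.0667
  vestigial-winged: (48 − 45)² / 45 = 0.2000
χ² = 0.0667 + 0.2000 = 0.2667 ≈ 0.267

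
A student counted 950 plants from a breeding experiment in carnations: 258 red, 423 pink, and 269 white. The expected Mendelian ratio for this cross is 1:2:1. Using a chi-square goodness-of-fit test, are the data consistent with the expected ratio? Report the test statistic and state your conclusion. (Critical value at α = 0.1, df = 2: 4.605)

The 1:2:1 ratio has 4 parts, so with N = 950 the expected counts are:
  red: 950 × 1/4 = 237.5
  pink: 950 × 2/4 = 475
  white: 950 × 1/4 = 237.5
χ² = Σ (O − E)² / E
  red: (258 − 237.5)² / 237.5 = 1.7695
  pink: (423 − 475)² / 475 = 5.6926
  white: (269 − 237.5)² / 237.5 = 4.1779
χ² = 1.7695 + 5.6926 + 4.1779 = 11.640
Degrees of freedom = 3 − 1 = 2; critical value at α = 0.1 is 4.605.
Since 11.640 > 4.605, we reject the null hypothesis — the data do not fit the 1:2:1 ratio.

11.640; not consistent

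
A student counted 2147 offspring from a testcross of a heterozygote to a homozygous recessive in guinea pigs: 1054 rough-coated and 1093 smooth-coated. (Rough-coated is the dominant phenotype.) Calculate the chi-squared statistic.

0.708

A testcross of a heterozygote (Aa × aa) gives a 1:1 phenotypic ratio.
Expected counts for N = 2147 under a 1:1 ratio (total parts = 2):
  rough-coated: 2147 × 1/2 = 1073.5
  smooth-coated: 2147 × 1/2 = 1073.5
χ² = Σ (O − E)² / E
  rough-coated: (1054 − 1073.5)² / 1073.5 = 0.3542
  smooth-coated: (1093 − 1073.5)² / 1073.5 = 0.3542
χ² = 0.3542 + 0.3542 = 0.7084 ≈ 0.708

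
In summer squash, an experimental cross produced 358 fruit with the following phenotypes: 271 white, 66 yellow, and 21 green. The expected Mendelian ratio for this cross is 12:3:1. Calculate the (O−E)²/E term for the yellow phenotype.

Total ratio parts = 16. Expected numbers out of 358:
  white: 358 × 12/16 = 268.5
  yellow: 358 × 3/16 = 67.125
  green: 358 × 1/16 = 22.375
Contribution of yellow: (66 − 67.125)² / 67.125 = 0.0189

0.019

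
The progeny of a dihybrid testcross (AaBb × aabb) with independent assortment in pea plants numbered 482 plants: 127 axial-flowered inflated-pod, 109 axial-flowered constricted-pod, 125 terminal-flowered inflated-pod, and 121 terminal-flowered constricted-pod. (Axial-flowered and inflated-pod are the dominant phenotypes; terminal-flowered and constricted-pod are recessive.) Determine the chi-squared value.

A dihybrid testcross with independent assortment gives a 1:1:1:1 ratio.
Total ratio parts = 4. Expected numbers out of 482:
  axial-flowered inflated-pod: 482 × 1/4 = 120.5
  axial-flowered constricted-pod: 482 × 1/4 = 120.5
  terminal-flowered inflated-pod: 482 × 1/4 = 120.5
  terminal-flowered constricted-pod: 482 × 1/4 = 120.5
χ² = Σ (O − E)² / E
  axial-flowered inflated-pod: (127 − 120.5)² / 120.5 = 0.3506
  axial-flowered constricted-pod: (109 − 120.5)² / 120.5 = 1.0975
  terminal-flowered inflated-pod: (125 − 120.5)² / 120.5 = 0.1680
  terminal-flowered constricted-pod: (121 − 120.5)² / 120.5 = 0.0021
χ² = 0.3506 + 1.0975 + 0.1680 + 0.0021 = 1.6182 ≈ 1.618

1.618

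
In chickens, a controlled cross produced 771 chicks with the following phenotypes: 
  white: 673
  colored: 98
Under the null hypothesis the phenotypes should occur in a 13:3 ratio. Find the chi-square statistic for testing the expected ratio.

18.458

Under the 13:3 hypothesis (Σ ratio = 16, N = 771):
  white: 771 × 13/16 = 626.4375
  colored: 771 × 3/16 = 144.5625
χ² = Σ (O − E)² / E
  white: (673 − 626.4375)² / 626.4375 = 3.4609
  colored: (98 − 144.5625)² / 144.5625 = 14.9974
χ² = 3.4609 + 14.9974 = 18.4583 ≈ 18.458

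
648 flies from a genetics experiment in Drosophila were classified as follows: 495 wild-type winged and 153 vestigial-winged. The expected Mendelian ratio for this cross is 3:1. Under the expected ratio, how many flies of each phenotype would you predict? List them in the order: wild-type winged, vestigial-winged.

486, 162

The 3:1 ratio has 4 parts, so with N = 648 the expected counts are:
  wild-type winged: 648 × 3/4 = 486
  vestigial-winged: 648 × 1/4 = 162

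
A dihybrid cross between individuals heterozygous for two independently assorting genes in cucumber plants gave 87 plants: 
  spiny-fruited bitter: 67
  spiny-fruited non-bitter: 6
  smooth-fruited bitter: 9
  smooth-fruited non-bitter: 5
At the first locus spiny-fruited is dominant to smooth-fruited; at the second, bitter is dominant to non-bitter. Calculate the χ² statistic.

A dihybrid F₂ with independent assortment and complete dominance at both loci gives a 9:3:3:1 phenotypic ratio.
Under the 9:3:3:1 hypothesis (Σ ratio = 16, N = 87):
  spiny-fruited bitter: 87 × 9/16 = 48.9375
  spiny-fruited non-bitter: 87 × 3/16 = 16.3125
  smooth-fruited bitter: 87 × 3/16 = 16.3125
  smooth-fruited non-bitter: 87 × 1/16 = 5.4375
χ² = Σ (O − E)² / E
  spiny-fruited bitter: (67 − 48.9375)² / 48.9375 = 6.6667
  spiny-fruited non-bitter: (6 − 16.3125)² / 16.3125 = 6.5194
  smooth-fruited bitter: (9 − 16.3125)² / 16.3125 = 3.2780
  smooth-fruited non-bitter: (5 − 5.4375)² / 5.4375 = 0.0352
χ² = 6.6667 + 6.5194 + 3.2780 + 0.0352 = 16.4993 ≈ 16.499

16.499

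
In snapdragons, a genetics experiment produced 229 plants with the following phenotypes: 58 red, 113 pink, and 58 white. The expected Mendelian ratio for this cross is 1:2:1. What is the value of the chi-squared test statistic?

Total ratio parts = 4. Expected numbers out of 229:
  red: 229 × 1/4 = 57.25
  pink: 229 × 2/4 = 114.5
  white: 229 × 1/4 = 57.25
χ² = Σ (O − E)² / E
  red: (58 − 57.25)² / 57.25 = 0.0098
  pink: (113 − 114.5)² / 114.5 = 0.0197
  white: (58 − 57.25)² / 57.25 = 0.0098
χ² = 0.0098 + 0.0197 + 0.0098 = 0.0393 ≈ 0.039

0.039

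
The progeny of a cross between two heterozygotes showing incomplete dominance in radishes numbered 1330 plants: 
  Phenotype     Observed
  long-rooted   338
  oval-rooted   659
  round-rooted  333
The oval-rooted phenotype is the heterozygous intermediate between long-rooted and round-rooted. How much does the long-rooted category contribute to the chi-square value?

0.091

With incomplete dominance, a heterozygote × heterozygote cross gives a 1:2:1 phenotypic ratio.
Expected counts for N = 1330 under a 1:2:1 ratio (total parts = 4):
  long-rooted: 1330 × 1/4 = 332.5
  oval-rooted: 1330 × 2/4 = 665
  round-rooted: 1330 × 1/4 = 332.5
Contribution of long-rooted: (338 − 332.5)² / 332.5 = 0.0910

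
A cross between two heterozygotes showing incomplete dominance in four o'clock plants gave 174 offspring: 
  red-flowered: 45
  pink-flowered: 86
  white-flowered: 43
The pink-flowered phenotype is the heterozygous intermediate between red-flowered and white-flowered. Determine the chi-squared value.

With incomplete dominance, a heterozygote × heterozygote cross gives a 1:2:1 phenotypic ratio.
Total ratio parts = 4. Expected numbers out of 174:
  red-flowered: 174 × 1/4 = 43.5
  pink-flowered: 174 × 2/4 = 87
  white-flowered: 174 × 1/4 = 43.5
χ² = Σ (O − E)² / E
  red-flowered: (45 − 43.5)² / 43.5 = 0.0517
  pink-flowered: (86 − 87)² / 87 = 0.0115
  white-flowered: (43 − 43.5)² / 43.5 = 0.0057
χ² = 0.0517 + 0.0115 + 0.0057 = 0.0689 ≈ 0.069

0.069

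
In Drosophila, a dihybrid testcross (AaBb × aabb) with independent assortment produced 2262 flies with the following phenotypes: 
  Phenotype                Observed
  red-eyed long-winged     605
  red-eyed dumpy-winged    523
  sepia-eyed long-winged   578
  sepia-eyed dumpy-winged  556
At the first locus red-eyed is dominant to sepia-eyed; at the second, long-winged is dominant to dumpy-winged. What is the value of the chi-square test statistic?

6.389

A dihybrid testcross with independent assortment gives a 1:1:1:1 ratio.
Under the 1:1:1:1 hypothesis (Σ ratio = 4, N = 2262):
  red-eyed long-winged: 2262 × 1/4 = 565.5
  red-eyed dumpy-winged: 2262 × 1/4 = 565.5
  sepia-eyed long-winged: 2262 × 1/4 = 565.5
  sepia-eyed dumpy-winged: 2262 × 1/4 = 565.5
χ² = Σ (O − E)² / E
  red-eyed long-winged: (605 − 565.5)² / 565.5 = 2.7591
  red-eyed dumpy-winged: (523 − 565.5)² / 565.5 = 3.1941
  sepia-eyed long-winged: (578 − 565.5)² / 565.5 = 0.2763
  sepia-eyed dumpy-winged: (556 − 565.5)² / 565.5 = 0.1596
χ² = 2.7591 + 3.1941 + 0.2763 + 0.1596 = 6.3891 ≈ 6.389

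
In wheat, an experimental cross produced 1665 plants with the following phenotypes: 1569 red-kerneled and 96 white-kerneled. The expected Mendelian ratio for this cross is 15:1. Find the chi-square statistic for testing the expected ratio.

Under the 15:1 hypothesis (Σ ratio = 16, N = 1665):
  red-kerneled: 1665 × 15/16 = 1560.9375
  white-kerneled: 1665 × 1/16 = 104.0625
χ² = Σ (O − E)² / E
  red-kerneled: (1569 − 1560.9375)² / 1560.9375 = 0.0416
  white-kerneled: (96 − 104.0625)² / 104.0625 = 0.6247
χ² = 0.0416 + 0.6247 = 0.6663 ≈ 0.666

0.666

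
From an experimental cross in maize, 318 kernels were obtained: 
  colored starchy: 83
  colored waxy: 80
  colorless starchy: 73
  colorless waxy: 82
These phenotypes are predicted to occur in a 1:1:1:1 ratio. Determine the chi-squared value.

0.767

Under the 1:1:1:1 hypothesis (Σ ratio = 4, N = 318):
  colored starchy: 318 × 1/4 = 79.5
  colored waxy: 318 × 1/4 = 79.5
  colorless starchy: 318 × 1/4 = 79.5
  colorless waxy: 318 × 1/4 = 79.5
χ² = Σ (O − E)² / E
  colored starchy: (83 − 79.5)² / 79.5 = 0.1541
  colored waxy: (80 − 79.5)² / 79.5 = 0.0031
  colorless starchy: (73 − 79.5)² / 79.5 = 0.5314
  colorless waxy: (82 − 79.5)² / 79.5 = 0.0786
χ² = 0.1541 + 0.0031 + 0.5314 + 0.0786 = 0.7672 ≈ 0.767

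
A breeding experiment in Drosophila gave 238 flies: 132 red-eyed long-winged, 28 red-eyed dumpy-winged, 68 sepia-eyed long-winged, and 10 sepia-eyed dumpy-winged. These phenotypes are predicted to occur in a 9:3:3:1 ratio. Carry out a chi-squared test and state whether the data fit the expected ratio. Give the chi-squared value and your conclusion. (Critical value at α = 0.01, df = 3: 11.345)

Under the 9:3:3:1 hypothesis (Σ ratio = 16, N = 238):
  red-eyed long-winged: 238 × 9/16 = 133.875
  red-eyed dumpy-winged: 238 × 3/16 = 44.625
  sepia-eyed long-winged: 238 × 3/16 = 44.625
  sepia-eyed dumpy-winged: 238 × 1/16 = 14.875
χ² = Σ (O − E)² / E
  red-eyed long-winged: (132 − 133.875)² / 133.875 = 0.0263
  red-eyed dumpy-winged: (28 − 44.625)² / 44.625 = 6.1936
  sepia-eyed long-winged: (68 − 44.625)² / 44.625 = 12.2440
  sepia-eyed dumpy-winged: (10 − 14.875)² / 14.875 = 1.5977
χ² = 0.0263 + 6.1936 + 12.2440 + 1.5977 = 20.0616 ≈ 20.062
Degrees of freedom = 4 − 1 = 3; critical value at α = 0.01 is 11.345.
Since 20.062 > 11.345, we reject the null hypothesis — the data do not fit the 9:3:3:1 ratio.

20.062; not consistent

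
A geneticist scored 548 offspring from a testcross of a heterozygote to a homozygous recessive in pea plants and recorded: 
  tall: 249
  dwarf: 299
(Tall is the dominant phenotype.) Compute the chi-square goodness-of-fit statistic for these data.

4.562

A testcross of a heterozygote (Aa × aa) gives a 1:1 phenotypic ratio.
The 1:1 ratio has 2 parts, so with N = 548 the expected counts are:
  tall: 548 × 1/2 = 274
  dwarf: 548 × 1/2 = 274
χ² = Σ (O − E)² / E
  tall: (249 − 274)² / 274 = 2.2810
  dwarf: (299 − 274)² / 274 = 2.2810
χ² = 2.2810 + 2.2810 = 4.562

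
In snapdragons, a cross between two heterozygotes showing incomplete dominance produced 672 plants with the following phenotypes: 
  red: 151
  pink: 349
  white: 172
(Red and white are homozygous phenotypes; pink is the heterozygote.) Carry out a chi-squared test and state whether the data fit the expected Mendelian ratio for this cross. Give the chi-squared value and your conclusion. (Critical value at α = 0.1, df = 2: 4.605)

With incomplete dominance, a heterozygote × heterozygote cross gives a 1:2:1 phenotypic ratio.
Expected counts for N = 672 under a 1:2:1 ratio (total parts = 4):
  red: 672 × 1/4 = 168
  pink: 672 × 2/4 = 336
  white: 672 × 1/4 = 168
χ² = Σ (O − E)² / E
  red: (151 − 168)² / 168 = 1.7202
  pink: (349 − 336)² / 336 = 0.5030
  white: (172 − 168)² / 168 = 0.0952
χ² = 1.7202 + 0.5030 + 0.0952 = 2.3184 ≈ 2.318
Degrees of freedom = 3 − 1 = 2; critical value at α = 0.1 is 4.605.
Since 2.318 < 4.605, we fail to reject the null hypothesis — the data are consistent with the 1:2:1 ratio.

2.318; consistent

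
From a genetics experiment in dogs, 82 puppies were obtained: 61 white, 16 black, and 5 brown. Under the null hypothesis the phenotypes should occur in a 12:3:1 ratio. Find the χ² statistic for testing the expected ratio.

0.033

Under the 12:3:1 hypothesis (Σ ratio = 16, N = 82):
  white: 82 × 12/16 = 61.5
  black: 82 × 3/16 = 15.375
  brown: 82 × 1/16 = 5.125
χ² = Σ (O − E)² / E
  white: (61 − 61.5)² / 61.5 = 0.0041
  black: (16 − 15.375)² / 15.375 = 0.0254
  brown: (5 − 5.125)² / 5.125 = 0.0030
χ² = 0.0041 + 0.0254 + 0.0030 = 0.0325 ≈ 0.033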